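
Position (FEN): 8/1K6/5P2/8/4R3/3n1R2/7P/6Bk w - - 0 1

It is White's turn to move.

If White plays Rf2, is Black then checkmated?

no

After Rf2: black king on h1; in check: no.
Black is not in check, so this cannot be checkmate.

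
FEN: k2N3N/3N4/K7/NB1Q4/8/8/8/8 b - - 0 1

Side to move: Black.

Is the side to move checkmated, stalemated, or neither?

checkmate

Black to move; black king on a8.
In check: yes, from the white queen on d5.
King squares — a7: attacked by Ka6; b7: attacked by Na5; b8: attacked by Nd7.
Legal moves for Black: none.
In check with no legal moves → checkmate.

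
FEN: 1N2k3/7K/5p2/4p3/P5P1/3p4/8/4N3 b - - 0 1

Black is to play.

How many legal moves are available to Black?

Black to move; king on e8.
In check: no.
Legal moves: Kf8, Kd8, Kf7, Ke7, f5, e4, d2.
Count: 7.

7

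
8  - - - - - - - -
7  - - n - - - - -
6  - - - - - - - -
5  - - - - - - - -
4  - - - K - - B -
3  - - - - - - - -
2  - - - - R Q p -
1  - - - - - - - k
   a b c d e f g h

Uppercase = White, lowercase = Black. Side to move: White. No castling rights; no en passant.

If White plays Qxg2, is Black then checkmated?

After Qxg2: black king on h1; in check: yes, from the white queen on g2.
King squares — g1: attacked by Qg2; g2: attacked by Re2; h2: attacked by Qg2.
Black has no legal moves → checkmate.

yes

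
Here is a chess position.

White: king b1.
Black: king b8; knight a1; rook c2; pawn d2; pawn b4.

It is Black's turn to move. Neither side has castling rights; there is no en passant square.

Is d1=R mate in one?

After d1=R: white king on b1; in check: yes, from the black rook on d1.
King squares — a1: attacked by Rd1; c1: attacked by Rd1; a2: attacked by Rc2; b2: attacked by Rc2; c2: attacked by Na1.
White has no legal moves → checkmate.

yes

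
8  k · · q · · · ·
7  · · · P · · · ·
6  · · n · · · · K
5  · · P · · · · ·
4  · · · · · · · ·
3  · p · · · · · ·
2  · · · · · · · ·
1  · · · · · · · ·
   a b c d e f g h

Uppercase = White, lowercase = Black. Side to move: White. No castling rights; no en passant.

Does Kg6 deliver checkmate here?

After Kg6: black king on a8; in check: no.
Black is not in check, so this cannot be checkmate.

no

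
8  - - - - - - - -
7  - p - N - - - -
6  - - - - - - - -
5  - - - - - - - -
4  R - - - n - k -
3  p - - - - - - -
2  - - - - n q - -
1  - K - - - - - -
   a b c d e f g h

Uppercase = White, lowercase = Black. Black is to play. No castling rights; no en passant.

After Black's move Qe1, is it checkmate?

no

After Qe1: white king on b1; in check: yes, from the black queen on e1.
White has 2 legal replies: Kc2, Ka2.
In check but a legal move exists → not checkmate.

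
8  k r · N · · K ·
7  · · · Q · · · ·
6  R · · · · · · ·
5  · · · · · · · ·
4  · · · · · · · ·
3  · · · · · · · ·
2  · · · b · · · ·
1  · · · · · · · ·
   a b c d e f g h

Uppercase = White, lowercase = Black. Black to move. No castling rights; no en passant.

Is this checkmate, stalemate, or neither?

Black to move; black king on a8.
In check: yes, from the white rook on a6.
King squares — a7: attacked by Ra6; b7: attacked by Qd7; b8: own rook.
Legal moves for Black: none.
In check with no legal moves → checkmate.

checkmate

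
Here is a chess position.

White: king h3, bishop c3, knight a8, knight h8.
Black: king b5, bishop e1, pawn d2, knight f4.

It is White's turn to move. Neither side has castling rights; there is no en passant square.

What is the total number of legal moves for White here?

2

White to move; king on h3.
In check: yes, from the black knight on f4.
Legal moves: Kg4, Kh2.
Count: 2.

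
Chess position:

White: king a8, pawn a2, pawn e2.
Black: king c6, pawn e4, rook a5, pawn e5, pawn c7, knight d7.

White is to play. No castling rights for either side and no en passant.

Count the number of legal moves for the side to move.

0

White to move; king on a8.
In check: yes, from the black rook on a5.
Legal moves: none.
Count: 0.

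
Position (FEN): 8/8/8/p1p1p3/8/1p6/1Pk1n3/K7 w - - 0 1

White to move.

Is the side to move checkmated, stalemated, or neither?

stalemate

White to move; white king on a1.
In check: no.
King squares — b1: attacked by Kc2; a2: attacked by Pb3; b2: own pawn.
Legal moves for White: none.
Not in check and no legal moves → stalemate.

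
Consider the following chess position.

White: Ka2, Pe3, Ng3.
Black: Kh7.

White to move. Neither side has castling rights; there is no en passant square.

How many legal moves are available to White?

12

White to move; king on a2.
In check: no.
Legal moves: Nh5, Nf5, Ne4, Ne2, Nh1, Nf1, Kb3, Ka3, Kb2, Kb1, Ka1, e4.
Count: 12.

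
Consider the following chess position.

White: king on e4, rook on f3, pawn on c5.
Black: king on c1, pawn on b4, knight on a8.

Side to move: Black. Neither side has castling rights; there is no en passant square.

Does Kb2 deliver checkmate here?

After Kb2: white king on e4; in check: no.
White is not in check, so this cannot be checkmate.

no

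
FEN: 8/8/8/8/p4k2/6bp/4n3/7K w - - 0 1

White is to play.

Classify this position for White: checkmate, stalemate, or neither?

White to move; white king on h1.
In check: no.
King squares — g1: attacked by Ne2; g2: attacked by Ph3; h2: attacked by Bg3.
Legal moves for White: none.
Not in check and no legal moves → stalemate.

stalemate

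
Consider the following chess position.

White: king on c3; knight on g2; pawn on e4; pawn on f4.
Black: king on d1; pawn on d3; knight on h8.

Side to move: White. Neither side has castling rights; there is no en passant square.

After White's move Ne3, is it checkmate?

After Ne3: black king on d1; in check: yes, from the white knight on e3.
Black has 3 legal replies: Ke2, Ke1, Kc1.
In check but a legal move exists → not checkmate.

no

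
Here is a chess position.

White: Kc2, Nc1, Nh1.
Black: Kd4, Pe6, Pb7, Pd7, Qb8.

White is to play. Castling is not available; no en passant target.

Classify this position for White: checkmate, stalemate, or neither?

neither

White to move; white king on c2.
In check: no.
Legal moves for White: Kb3, Kd2, Kb2, Kd1, Kb1, Ng3, Nf2, Nd3, Nb3+, Ne2+, Na2.
White has 11 legal moves and is not in check → neither.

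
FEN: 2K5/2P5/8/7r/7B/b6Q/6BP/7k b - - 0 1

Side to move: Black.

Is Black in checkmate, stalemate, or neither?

neither

Black to move; black king on h1.
In check: yes, from the white bishop on g2.
King squares — g1: available; g2: attacked by Qh3; h2: attacked by Qh3.
Legal moves for Black: Kg1.
Black is in check but has 1 legal move → neither.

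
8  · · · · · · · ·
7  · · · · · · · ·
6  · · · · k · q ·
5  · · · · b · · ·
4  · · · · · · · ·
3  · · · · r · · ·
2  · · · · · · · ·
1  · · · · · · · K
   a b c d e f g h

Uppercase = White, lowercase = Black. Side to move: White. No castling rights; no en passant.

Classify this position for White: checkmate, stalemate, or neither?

White to move; white king on h1.
In check: no.
King squares — g1: attacked by Qg6; g2: attacked by Qg6; h2: attacked by Be5.
Legal moves for White: none.
Not in check and no legal moves → stalemate.

stalemate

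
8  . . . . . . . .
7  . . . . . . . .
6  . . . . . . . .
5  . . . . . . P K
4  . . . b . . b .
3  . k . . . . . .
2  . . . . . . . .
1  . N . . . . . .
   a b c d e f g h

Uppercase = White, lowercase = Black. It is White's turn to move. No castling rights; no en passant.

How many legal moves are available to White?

White to move; king on h5.
In check: yes, from the black bishop on g4.
Legal moves: Kh6, Kg6, Kh4, Kxg4.
Count: 4.

4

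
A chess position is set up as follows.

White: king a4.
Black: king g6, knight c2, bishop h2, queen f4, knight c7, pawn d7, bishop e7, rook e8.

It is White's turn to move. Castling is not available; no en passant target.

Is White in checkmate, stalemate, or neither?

White to move; white king on a4.
In check: yes, from the black queen on f4.
King squares — a3: attacked by Nc2; b3: available; b4: attacked by Nc2; a5: available; b5: attacked by Nc7.
Legal moves for White: Ka5, Kb3.
White is in check but has 2 legal moves → neither.

neither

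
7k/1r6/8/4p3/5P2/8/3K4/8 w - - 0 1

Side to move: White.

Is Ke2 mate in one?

no

After Ke2: black king on h8; in check: no.
Black is not in check, so this cannot be checkmate.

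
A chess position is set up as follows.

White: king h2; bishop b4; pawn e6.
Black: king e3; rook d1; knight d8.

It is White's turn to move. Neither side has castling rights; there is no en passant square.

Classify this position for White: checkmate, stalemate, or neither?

neither

White to move; white king on h2.
In check: no.
Legal moves for White: Bf8, Be7, Bd6, Bc5+, Ba5, Bc3, Ba3, Bd2+, Be1, Kh3, Kg3, Kg2, e7.
White has 13 legal moves and is not in check → neither.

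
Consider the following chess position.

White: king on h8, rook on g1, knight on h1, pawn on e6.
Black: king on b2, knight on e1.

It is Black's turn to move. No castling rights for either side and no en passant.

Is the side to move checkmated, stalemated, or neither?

neither

Black to move; black king on b2.
In check: no.
Legal moves for Black: Kc3, Kb3, Ka3, Kc2, Ka2, Kc1, Kb1, Ka1, Nf3, Nd3, Ng2, Nc2.
Black has 12 legal moves and is not in check → neither.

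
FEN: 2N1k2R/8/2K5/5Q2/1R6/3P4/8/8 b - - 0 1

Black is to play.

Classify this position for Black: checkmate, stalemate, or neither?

checkmate

Black to move; black king on e8.
In check: yes, from the white rook on h8.
King squares — d7: attacked by Qf5; e7: attacked by Nc8; f7: attacked by Qf5; d8: attacked by Rh8; f8: attacked by Qf5.
Legal moves for Black: none.
In check with no legal moves → checkmate.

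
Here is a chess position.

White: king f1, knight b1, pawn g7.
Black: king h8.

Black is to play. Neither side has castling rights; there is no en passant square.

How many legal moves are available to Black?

Black to move; king on h8.
In check: yes, from the white pawn on g7.
Legal moves: Kg8, Kh7, Kxg7.
Count: 3.

3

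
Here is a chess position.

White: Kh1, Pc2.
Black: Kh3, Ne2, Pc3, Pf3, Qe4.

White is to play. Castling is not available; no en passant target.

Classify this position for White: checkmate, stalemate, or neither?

White to move; white king on h1.
In check: no.
King squares — g1: attacked by Ne2; g2: attacked by Pf3; h2: attacked by Kh3.
Legal moves for White: none.
Not in check and no legal moves → stalemate.

stalemate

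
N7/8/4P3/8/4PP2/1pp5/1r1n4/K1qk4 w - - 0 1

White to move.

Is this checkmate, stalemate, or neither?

White to move; white king on a1.
In check: yes, from the black queen on c1.
King squares — b1: attacked by Qc1; a2: attacked by Rb2; b2: attacked by Qc1.
Legal moves for White: none.
In check with no legal moves → checkmate.

checkmate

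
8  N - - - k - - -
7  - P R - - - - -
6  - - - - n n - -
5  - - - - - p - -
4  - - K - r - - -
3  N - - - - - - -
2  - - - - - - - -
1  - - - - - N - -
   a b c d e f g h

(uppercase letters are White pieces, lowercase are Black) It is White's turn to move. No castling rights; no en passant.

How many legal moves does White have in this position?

4

White to move; king on c4.
In check: yes, from the black rook on e4.
Legal moves: Kb5, Kd3, Kc3, Kb3.
Count: 4.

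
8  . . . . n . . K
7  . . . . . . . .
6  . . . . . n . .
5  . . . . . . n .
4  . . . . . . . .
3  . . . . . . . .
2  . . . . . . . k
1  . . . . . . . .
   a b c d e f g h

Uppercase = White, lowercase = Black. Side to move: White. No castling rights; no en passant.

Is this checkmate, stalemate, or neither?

stalemate

White to move; white king on h8.
In check: no.
King squares — g7: attacked by Ne8; h7: attacked by Ng5; g8: attacked by Nf6.
Legal moves for White: none.
Not in check and no legal moves → stalemate.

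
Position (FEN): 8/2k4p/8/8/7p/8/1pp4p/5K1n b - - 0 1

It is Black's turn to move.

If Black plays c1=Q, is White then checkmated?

After c1=Q: white king on f1; in check: yes, from the black queen on c1.
White has 2 legal replies: Kg2, Ke2.
In check but a legal move exists → not checkmate.

no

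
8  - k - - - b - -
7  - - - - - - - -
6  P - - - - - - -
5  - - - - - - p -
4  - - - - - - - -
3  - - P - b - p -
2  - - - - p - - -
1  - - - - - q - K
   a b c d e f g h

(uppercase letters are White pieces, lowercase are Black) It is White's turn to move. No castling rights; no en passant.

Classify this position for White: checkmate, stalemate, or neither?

checkmate

White to move; white king on h1.
In check: yes, from the black queen on f1.
King squares — g1: attacked by Qf1; g2: attacked by Qf1; h2: attacked by Pg3.
Legal moves for White: none.
In check with no legal moves → checkmate.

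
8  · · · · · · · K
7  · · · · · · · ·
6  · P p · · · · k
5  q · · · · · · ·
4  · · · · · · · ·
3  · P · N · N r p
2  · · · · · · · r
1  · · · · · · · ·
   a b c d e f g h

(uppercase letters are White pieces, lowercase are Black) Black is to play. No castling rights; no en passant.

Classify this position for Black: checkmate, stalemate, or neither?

Black to move; black king on h6.
In check: no.
Legal moves for Black include: Kg6, Kh5, Qa8#, Qa7, Qxb6, Qa6, Qh5, Qg5, Qf5, Qe5+, Qd5, Qc5, Qb5, Qb4, Qa4, Qc3+, Qa3, Qd2, ... (list truncated; more exist).
Black has legal moves and is not in check → neither.

neither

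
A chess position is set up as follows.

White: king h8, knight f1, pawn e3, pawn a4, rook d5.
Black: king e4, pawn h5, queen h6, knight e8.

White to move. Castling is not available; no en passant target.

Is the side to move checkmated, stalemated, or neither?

White to move; white king on h8.
In check: yes, from the black queen on h6.
King squares — g7: attacked by Qh6; h7: attacked by Qh6; g8: available.
Legal moves for White: Kg8.
White is in check but has 1 legal move → neither.

neither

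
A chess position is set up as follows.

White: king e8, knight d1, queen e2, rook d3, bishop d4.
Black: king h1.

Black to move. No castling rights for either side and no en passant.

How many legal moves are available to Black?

0

Black to move; king on h1.
In check: no.
Legal moves: none.
Count: 0.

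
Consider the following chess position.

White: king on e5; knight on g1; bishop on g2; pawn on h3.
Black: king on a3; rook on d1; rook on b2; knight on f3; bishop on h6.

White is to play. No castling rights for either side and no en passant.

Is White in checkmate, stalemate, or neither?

White to move; white king on e5.
In check: yes, from the black knight on f3.
Legal moves for White: Kf6, Ke6, Kf5, Ke4, Bxf3, Nxf3.
White is in check but has 6 legal moves → neither.

neither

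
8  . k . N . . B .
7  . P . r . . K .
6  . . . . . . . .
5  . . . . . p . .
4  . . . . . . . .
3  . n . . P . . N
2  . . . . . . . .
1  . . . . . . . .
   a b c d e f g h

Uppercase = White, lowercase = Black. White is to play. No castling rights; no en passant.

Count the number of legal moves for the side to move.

White to move; king on g7.
In check: yes, from the black rook on d7.
Legal moves: Kh8, Kf8, Kh6, Kg6, Kf6, Bf7, Nf7.
Count: 7.

7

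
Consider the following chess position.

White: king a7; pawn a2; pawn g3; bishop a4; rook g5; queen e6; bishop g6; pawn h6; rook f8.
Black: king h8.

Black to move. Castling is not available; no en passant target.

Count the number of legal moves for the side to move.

0

Black to move; king on h8.
In check: yes, from the white rook on f8.
Legal moves: none.
Count: 0.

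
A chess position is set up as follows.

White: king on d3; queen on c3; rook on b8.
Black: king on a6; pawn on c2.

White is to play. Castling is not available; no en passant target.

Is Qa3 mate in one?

yes

After Qa3: black king on a6; in check: yes, from the white queen on a3.
King squares — a5: attacked by Qa3; b5: attacked by Rb8; b6: attacked by Rb8; a7: attacked by Qa3; b7: attacked by Rb8.
Black has no legal moves → checkmate.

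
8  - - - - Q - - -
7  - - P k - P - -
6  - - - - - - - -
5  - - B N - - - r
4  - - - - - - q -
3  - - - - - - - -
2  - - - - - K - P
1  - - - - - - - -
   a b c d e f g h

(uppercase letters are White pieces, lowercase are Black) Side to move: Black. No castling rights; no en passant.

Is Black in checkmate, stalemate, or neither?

checkmate

Black to move; black king on d7.
In check: yes, from the white queen on e8.
King squares — c6: attacked by Qe8; d6: attacked by Bc5; e6: attacked by Qe8; c7: attacked by Nd5; e7: attacked by Bc5; c8: attacked by Qe8; d8: attacked by Pc7; e8: attacked by Pf7.
Legal moves for Black: none.
In check with no legal moves → checkmate.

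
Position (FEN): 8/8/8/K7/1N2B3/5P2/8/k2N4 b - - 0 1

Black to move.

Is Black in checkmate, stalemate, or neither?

Black to move; black king on a1.
In check: no.
King squares — b1: attacked by Be4; a2: attacked by Nb4; b2: attacked by Nd1.
Legal moves for Black: none.
Not in check and no legal moves → stalemate.

stalemate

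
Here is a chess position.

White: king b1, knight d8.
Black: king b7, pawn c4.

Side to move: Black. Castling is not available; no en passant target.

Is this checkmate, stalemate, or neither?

neither

Black to move; black king on b7.
In check: yes, from the white knight on d8.
King squares — a6: available; b6: available; c6: attacked by Nd8; a7: available; c7: available; a8: available; b8: available; c8: available.
Legal moves for Black: Kc8, Kb8, Ka8, Kc7, Ka7, Kb6, Ka6.
Black is in check but has 7 legal moves → neither.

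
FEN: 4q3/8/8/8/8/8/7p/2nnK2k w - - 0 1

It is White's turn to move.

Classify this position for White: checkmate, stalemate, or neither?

neither

White to move; white king on e1.
In check: yes, from the black queen on e8.
Legal moves for White: Kd2, Kf1, Kxd1.
White is in check but has 3 legal moves → neither.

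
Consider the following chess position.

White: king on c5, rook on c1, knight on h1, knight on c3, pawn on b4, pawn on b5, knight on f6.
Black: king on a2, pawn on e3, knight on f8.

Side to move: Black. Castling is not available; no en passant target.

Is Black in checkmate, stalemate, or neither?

neither

Black to move; black king on a2.
In check: yes, from the white knight on c3.
King squares — a1: attacked by Rc1; b1: attacked by Rc1; b2: available; a3: available; b3: available.
Legal moves for Black: Kb3, Ka3, Kb2.
Black is in check but has 3 legal moves → neither.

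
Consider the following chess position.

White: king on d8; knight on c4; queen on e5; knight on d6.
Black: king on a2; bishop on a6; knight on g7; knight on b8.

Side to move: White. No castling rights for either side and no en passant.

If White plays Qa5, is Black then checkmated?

no

After Qa5: black king on a2; in check: yes, from the white queen on a5.
Black has 2 legal replies: Kb3, Kb1.
In check but a legal move exists → not checkmate.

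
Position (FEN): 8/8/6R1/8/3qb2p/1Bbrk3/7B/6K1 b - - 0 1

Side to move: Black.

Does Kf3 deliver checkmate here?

no

After Kf3: white king on g1; in check: yes, from the black queen on d4.
White has 2 legal replies: Kh1, Kf1.
In check but a legal move exists → not checkmate.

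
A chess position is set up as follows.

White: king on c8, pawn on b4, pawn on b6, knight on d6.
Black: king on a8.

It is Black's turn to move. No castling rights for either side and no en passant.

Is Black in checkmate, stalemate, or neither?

stalemate

Black to move; black king on a8.
In check: no.
King squares — a7: attacked by Pb6; b7: attacked by Nd6; b8: attacked by Kc8.
Legal moves for Black: none.
Not in check and no legal moves → stalemate.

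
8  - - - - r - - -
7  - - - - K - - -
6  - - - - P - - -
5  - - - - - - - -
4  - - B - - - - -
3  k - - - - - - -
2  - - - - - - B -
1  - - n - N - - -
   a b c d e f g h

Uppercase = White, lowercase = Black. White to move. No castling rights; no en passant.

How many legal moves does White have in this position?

White to move; king on e7.
In check: yes, from the black rook on e8.
Legal moves: Kxe8, Kf7, Kd7, Kf6, Kd6.
Count: 5.

5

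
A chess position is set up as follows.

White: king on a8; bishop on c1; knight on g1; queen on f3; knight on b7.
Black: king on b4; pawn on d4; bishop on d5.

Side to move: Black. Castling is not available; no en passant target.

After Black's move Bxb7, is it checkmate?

After Bxb7: white king on a8; in check: yes, from the black bishop on b7.
White has 4 legal replies: Kb8, Kxb7, Ka7, Qxb7+.
In check but a legal move exists → not checkmate.

no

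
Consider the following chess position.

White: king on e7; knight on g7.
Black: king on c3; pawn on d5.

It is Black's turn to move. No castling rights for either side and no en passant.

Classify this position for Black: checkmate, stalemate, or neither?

neither

Black to move; black king on c3.
In check: no.
Legal moves for Black: Kd4, Kc4, Kb4, Kd3, Kb3, Kd2, Kc2, Kb2, d4.
Black has 9 legal moves and is not in check → neither.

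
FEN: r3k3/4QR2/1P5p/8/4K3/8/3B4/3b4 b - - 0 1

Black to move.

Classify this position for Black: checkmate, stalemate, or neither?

checkmate

Black to move; black king on e8.
In check: yes, from the white queen on e7.
King squares — d7: attacked by Qe7; e7: attacked by Rf7; f7: attacked by Qe7; d8: attacked by Qe7; f8: attacked by Qe7.
Legal moves for Black: none.
In check with no legal moves → checkmate.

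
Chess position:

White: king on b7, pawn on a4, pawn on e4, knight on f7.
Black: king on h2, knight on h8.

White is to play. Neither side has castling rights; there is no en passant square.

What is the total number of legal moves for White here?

White to move; king on b7.
In check: no.
Legal moves: Nxh8, Nd8, Nh6, Nd6, Ng5, Ne5, Kc8, Kb8, Ka8, Kc7, Ka7, Kc6, Kb6, Ka6, e5, a5.
Count: 16.

16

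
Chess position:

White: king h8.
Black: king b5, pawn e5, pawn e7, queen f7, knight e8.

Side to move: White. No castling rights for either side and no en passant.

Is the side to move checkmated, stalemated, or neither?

White to move; white king on h8.
In check: no.
King squares — g7: attacked by Qf7; h7: attacked by Qf7; g8: attacked by Qf7.
Legal moves for White: none.
Not in check and no legal moves → stalemate.

stalemate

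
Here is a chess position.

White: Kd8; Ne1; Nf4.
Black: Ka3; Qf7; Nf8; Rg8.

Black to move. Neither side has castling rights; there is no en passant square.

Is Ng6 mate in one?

After Ng6: white king on d8; in check: yes, from the black rook on g8.
King squares — c7: attacked by Qf7; d7: attacked by Qf7; e7: attacked by Ng6; c8: attacked by Rg8; e8: attacked by Qf7.
White has no legal moves → checkmate.

yes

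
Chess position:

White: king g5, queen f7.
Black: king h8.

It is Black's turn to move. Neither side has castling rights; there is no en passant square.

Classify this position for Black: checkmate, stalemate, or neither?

Black to move; black king on h8.
In check: no.
King squares — g7: attacked by Qf7; h7: attacked by Qf7; g8: attacked by Qf7.
Legal moves for Black: none.
Not in check and no legal moves → stalemate.

stalemate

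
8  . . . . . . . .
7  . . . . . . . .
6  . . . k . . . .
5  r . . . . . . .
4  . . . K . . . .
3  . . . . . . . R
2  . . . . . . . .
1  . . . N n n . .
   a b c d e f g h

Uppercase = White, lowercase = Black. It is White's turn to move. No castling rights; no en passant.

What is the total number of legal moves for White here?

21

White to move; king on d4.
In check: no.
Legal moves: Ke4, Kc4, Kc3, Rh8, Rh7, Rh6+, Rh5, Rh4, Rg3, Rf3, Re3, Rd3, Rc3, Rb3, Ra3, Rh2, Rh1, Ne3, Nc3, Nf2, Nb2.
Count: 21.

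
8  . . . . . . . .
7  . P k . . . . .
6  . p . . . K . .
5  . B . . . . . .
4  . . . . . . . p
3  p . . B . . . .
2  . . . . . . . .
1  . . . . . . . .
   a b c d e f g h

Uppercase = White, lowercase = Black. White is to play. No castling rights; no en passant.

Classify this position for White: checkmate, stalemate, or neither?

neither

White to move; white king on f6.
In check: no.
Legal moves for White include: Kg7, Kf7, Ke7, Kg6, Ke6, Kg5, Kf5, Ke5, Be8, Bd7, Bc6, Ba6, Bbc4, Ba4, Bh7, Bg6, Bf5, Be4, ... (list truncated; more exist).
White has legal moves and is not in check → neither.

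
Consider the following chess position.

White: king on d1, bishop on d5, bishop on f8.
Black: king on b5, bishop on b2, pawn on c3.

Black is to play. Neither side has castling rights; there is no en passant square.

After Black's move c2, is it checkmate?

no

After c2: white king on d1; in check: yes, from the black pawn on c2.
White has 4 legal replies: Ke2, Kd2, Kxc2, Ke1.
In check but a legal move exists → not checkmate.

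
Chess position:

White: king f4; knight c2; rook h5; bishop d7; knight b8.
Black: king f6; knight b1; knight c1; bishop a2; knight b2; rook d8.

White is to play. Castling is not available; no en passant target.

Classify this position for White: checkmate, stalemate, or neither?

White to move; white king on f4.
In check: no.
Legal moves for White include: Nc6, Na6, Be8, Bc8, Be6, Bc6, Bf5, Bb5, Bg4, Ba4, Bh3, Rh8, Rh7, Rh6+, Rg5, Rf5+, Re5, Rd5, ... (list truncated; more exist).
White has legal moves and is not in check → neither.

neither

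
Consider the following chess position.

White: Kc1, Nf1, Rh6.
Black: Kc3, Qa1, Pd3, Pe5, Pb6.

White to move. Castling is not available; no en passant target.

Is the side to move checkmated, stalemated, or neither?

White to move; white king on c1.
In check: yes, from the black queen on a1.
King squares — b1: attacked by Qa1; d1: attacked by Qa1; b2: attacked by Qa1; c2: attacked by Kc3; d2: attacked by Kc3.
Legal moves for White: none.
In check with no legal moves → checkmate.

checkmate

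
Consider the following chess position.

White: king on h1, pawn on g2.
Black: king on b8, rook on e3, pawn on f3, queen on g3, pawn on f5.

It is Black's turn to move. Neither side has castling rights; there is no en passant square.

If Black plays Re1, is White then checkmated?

yes

After Re1: white king on h1; in check: yes, from the black rook on e1.
King squares — g1: attacked by Re1; g2: own pawn; h2: attacked by Qg3.
White has no legal moves → checkmate.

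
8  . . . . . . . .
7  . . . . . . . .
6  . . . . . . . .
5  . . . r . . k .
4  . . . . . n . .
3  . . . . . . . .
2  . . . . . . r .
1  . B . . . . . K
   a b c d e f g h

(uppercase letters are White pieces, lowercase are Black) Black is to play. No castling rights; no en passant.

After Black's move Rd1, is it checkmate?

yes

After Rd1: white king on h1; in check: yes, from the black rook on d1.
King squares — g1: attacked by Rd1; g2: attacked by Nf4; h2: attacked by Rg2.
White has no legal moves → checkmate.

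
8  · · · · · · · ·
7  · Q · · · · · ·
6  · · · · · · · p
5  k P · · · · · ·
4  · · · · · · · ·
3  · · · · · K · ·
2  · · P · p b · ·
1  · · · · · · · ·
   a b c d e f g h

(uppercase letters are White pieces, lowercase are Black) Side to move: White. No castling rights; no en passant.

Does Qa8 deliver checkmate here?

After Qa8: black king on a5; in check: yes, from the white queen on a8.
Black has 4 legal replies: Kb6, Kxb5, Kb4, Ba7.
In check but a legal move exists → not checkmate.

no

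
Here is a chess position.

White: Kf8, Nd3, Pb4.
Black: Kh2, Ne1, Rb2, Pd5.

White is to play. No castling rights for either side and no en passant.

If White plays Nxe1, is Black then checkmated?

no

After Nxe1: black king on h2; in check: no.
Black is not in check, so this cannot be checkmate.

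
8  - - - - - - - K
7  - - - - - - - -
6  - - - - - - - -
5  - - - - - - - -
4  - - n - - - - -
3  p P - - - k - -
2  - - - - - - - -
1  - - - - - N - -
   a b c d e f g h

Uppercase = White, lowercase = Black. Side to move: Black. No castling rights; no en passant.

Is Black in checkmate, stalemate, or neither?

neither

Black to move; black king on f3.
In check: no.
Legal moves for Black: Nd6, Nb6, Ne5, Na5, Ne3, Nd2, Nb2, Kg4, Kf4, Ke4, Kg2, Kf2, Ke2, a2.
Black has 14 legal moves and is not in check → neither.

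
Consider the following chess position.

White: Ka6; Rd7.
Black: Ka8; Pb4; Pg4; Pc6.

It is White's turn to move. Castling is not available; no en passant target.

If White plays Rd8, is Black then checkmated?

yes

After Rd8: black king on a8; in check: yes, from the white rook on d8.
King squares — a7: attacked by Ka6; b7: attacked by Ka6; b8: attacked by Rd8.
Black has no legal moves → checkmate.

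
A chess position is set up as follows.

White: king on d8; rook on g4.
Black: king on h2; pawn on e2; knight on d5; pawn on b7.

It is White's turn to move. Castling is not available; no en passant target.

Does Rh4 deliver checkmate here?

no

After Rh4: black king on h2; in check: yes, from the white rook on h4.
Black has 3 legal replies: Kg3, Kg2, Kg1.
In check but a legal move exists → not checkmate.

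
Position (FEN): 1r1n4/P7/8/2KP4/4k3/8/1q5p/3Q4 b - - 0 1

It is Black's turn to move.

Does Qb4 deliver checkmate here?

yes

After Qb4: white king on c5; in check: yes, from the black queen on b4.
King squares — b4: attacked by Rb8; c4: attacked by Qb4; d4: attacked by Qb4; b5: attacked by Qb4; d5: own pawn; b6: attacked by Qb4; c6: attacked by Nd8; d6: attacked by Qb4.
White has no legal moves → checkmate.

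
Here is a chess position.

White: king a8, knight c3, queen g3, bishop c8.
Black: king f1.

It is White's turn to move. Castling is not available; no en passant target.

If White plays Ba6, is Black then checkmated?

yes

After Ba6: black king on f1; in check: yes, from the white bishop on a6.
King squares — e1: attacked by Qg3; g1: attacked by Qg3; e2: attacked by Nc3; f2: attacked by Qg3; g2: attacked by Qg3.
Black has no legal moves → checkmate.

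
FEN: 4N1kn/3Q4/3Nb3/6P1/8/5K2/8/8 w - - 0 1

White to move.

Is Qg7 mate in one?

After Qg7: black king on g8; in check: yes, from the white queen on g7.
King squares — f7: attacked by Nd6; g7: attacked by Ne8; h7: attacked by Qg7; f8: attacked by Qg7; h8: own knight.
Black has no legal moves → checkmate.

yes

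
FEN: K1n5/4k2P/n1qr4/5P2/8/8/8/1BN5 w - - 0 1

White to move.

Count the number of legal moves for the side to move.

0

White to move; king on a8.
In check: yes, from the black queen on c6.
Legal moves: none.
Count: 0.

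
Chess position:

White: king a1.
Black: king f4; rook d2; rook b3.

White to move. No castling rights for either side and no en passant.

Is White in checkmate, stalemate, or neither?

stalemate

White to move; white king on a1.
In check: no.
King squares — b1: attacked by Rb3; a2: attacked by Rd2; b2: attacked by Rd2.
Legal moves for White: none.
Not in check and no legal moves → stalemate.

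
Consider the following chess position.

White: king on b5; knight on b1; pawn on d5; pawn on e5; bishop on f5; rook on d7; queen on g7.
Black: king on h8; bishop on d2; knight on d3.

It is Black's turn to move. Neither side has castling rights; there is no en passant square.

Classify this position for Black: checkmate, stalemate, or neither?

Black to move; black king on h8.
In check: yes, from the white queen on g7.
King squares — g7: attacked by Rd7; h7: attacked by Bf5; g8: attacked by Qg7.
Legal moves for Black: none.
In check with no legal moves → checkmate.

checkmate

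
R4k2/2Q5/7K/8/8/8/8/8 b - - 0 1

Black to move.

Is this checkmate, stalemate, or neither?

checkmate

Black to move; black king on f8.
In check: yes, from the white rook on a8.
King squares — e7: attacked by Qc7; f7: attacked by Qc7; g7: attacked by Kh6; e8: attacked by Ra8; g8: attacked by Ra8.
Legal moves for Black: none.
In check with no legal moves → checkmate.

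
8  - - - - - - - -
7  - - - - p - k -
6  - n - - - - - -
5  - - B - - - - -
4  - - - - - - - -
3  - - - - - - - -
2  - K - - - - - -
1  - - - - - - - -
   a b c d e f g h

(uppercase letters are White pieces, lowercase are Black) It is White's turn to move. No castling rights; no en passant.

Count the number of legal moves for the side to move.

White to move; king on b2.
In check: no.
Legal moves: Bxe7, Bd6, Bxb6, Bd4+, Bb4, Be3, Ba3, Bf2, Bg1, Kc3, Kb3, Ka3, Kc2, Ka2, Kc1, Kb1, Ka1.
Count: 17.

17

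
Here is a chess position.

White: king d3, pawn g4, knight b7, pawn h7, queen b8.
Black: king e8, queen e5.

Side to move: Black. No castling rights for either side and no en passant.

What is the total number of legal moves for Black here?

4

Black to move; king on e8.
In check: yes, from the white queen on b8.
Legal moves: Kf7, Ke7, Kd7, Qxb8.
Count: 4.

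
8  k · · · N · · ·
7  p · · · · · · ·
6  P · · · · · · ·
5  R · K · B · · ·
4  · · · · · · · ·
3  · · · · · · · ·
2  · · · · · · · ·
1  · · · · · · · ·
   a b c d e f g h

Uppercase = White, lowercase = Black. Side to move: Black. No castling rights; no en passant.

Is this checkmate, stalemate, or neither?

stalemate

Black to move; black king on a8.
In check: no.
King squares — a7: own pawn; b7: attacked by Pa6; b8: attacked by Be5.
Legal moves for Black: none.
Not in check and no legal moves → stalemate.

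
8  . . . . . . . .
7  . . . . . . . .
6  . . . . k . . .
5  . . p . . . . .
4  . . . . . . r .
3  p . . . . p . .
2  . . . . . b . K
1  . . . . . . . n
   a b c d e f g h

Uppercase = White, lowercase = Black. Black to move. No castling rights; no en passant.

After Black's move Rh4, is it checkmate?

After Rh4: white king on h2; in check: yes, from the black rook on h4.
King squares — g1: attacked by Bf2; h1: attacked by Rh4; g2: attacked by Pf3; g3: attacked by Nh1; h3: attacked by Rh4.
White has no legal moves → checkmate.

yes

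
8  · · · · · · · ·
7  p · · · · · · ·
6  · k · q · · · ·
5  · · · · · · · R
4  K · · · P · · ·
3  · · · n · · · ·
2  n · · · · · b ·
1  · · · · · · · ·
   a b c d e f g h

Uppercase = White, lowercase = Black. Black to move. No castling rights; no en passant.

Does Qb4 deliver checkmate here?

After Qb4: white king on a4; in check: yes, from the black queen on b4.
King squares — a3: attacked by Qb4; b3: attacked by Qb4; b4: attacked by Na2; a5: attacked by Qb4; b5: attacked by Qb4.
White has no legal moves → checkmate.

yes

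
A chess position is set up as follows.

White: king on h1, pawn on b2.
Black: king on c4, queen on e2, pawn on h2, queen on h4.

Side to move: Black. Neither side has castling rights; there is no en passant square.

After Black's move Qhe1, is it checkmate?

After Qhe1: white king on h1; in check: yes, from the black queen on e1.
King squares — g1: attacked by Qe1; g2: attacked by Qe2; h2: attacked by Qe2.
White has no legal moves → checkmate.

yes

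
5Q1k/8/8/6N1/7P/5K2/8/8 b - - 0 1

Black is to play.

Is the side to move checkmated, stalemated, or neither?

Black to move; black king on h8.
In check: yes, from the white queen on f8.
King squares — g7: attacked by Qf8; h7: attacked by Ng5; g8: attacked by Qf8.
Legal moves for Black: none.
In check with no legal moves → checkmate.

checkmate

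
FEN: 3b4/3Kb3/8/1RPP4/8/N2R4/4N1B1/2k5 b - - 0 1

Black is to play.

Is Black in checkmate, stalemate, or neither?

Black to move; black king on c1.
In check: yes, from the white knight on e2.
King squares — b1: attacked by Na3; d1: attacked by Rd3; b2: attacked by Rb5; c2: attacked by Na3; d2: attacked by Rd3.
Legal moves for Black: none.
In check with no legal moves → checkmate.

checkmate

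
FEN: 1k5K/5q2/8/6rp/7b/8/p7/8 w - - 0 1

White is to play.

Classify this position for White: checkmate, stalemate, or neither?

stalemate

White to move; white king on h8.
In check: no.
King squares — g7: attacked by Rg5; h7: attacked by Qf7; g8: attacked by Rg5.
Legal moves for White: none.
Not in check and no legal moves → stalemate.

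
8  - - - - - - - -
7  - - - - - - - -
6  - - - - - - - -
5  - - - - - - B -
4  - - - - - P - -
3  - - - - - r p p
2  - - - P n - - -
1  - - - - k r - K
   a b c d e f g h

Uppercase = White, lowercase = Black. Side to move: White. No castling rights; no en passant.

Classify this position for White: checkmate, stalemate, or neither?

White to move; white king on h1.
In check: yes, from the black rook on f1.
King squares — g1: attacked by Rf1; g2: attacked by Ph3; h2: attacked by Pg3.
Legal moves for White: none.
In check with no legal moves → checkmate.

checkmate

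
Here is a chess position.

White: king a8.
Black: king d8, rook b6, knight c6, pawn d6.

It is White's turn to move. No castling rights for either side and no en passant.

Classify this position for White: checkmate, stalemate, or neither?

stalemate

White to move; white king on a8.
In check: no.
King squares — a7: attacked by Nc6; b7: attacked by Rb6; b8: attacked by Rb6.
Legal moves for White: none.
Not in check and no legal moves → stalemate.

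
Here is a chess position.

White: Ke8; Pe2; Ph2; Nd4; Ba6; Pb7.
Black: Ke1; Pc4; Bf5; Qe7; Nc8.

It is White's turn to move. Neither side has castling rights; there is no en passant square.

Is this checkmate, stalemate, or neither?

White to move; white king on e8.
In check: yes, from the black queen on e7.
King squares — d7: attacked by Bf5; e7: attacked by Nc8; f7: attacked by Qe7; d8: attacked by Qe7; f8: attacked by Qe7.
Legal moves for White: none.
In check with no legal moves → checkmate.

checkmate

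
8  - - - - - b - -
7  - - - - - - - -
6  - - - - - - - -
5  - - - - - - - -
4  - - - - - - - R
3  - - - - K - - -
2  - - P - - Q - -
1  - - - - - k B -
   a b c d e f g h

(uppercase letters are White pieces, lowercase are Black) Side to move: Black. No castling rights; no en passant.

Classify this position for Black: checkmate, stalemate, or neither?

checkmate

Black to move; black king on f1.
In check: yes, from the white queen on f2.
King squares — e1: attacked by Qf2; g1: attacked by Qf2; e2: attacked by Qf2; f2: attacked by Bg1; g2: attacked by Qf2.
Legal moves for Black: none.
In check with no legal moves → checkmate.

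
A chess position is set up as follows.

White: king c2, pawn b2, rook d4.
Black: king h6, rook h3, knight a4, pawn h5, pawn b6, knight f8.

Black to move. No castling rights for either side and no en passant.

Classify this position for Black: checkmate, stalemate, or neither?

Black to move; black king on h6.
In check: no.
Legal moves for Black include: Nh7, Nd7, Ng6, Ne6, Kh7, Kg7, Kg6, Kg5, Nc5, Nc3, Nxb2, Rh4, Rg3, Rf3, Re3, Rd3, Rc3+, Rb3, ... (list truncated; more exist).
Black has legal moves and is not in check → neither.

neither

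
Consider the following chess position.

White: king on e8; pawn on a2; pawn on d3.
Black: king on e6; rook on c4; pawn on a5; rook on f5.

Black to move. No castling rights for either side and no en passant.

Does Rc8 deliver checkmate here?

After Rc8: white king on e8; in check: yes, from the black rook on c8.
King squares — d7: attacked by Ke6; e7: attacked by Ke6; f7: attacked by Rf5; d8: attacked by Rc8; f8: attacked by Rf5.
White has no legal moves → checkmate.

yes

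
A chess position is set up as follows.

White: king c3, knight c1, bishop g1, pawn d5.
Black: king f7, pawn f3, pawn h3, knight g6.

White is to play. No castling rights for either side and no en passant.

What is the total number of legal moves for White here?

White to move; king on c3.
In check: no.
Legal moves: Kd4, Kc4, Kb4, Kd3, Kb3, Kd2, Kc2, Kb2, Ba7, Bb6, Bc5, Bd4, Be3, Bh2, Bf2, Nd3, Nb3, Ne2, Na2, d6.
Count: 20.

20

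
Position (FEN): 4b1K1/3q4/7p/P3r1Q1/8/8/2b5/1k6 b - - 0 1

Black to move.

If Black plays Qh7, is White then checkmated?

no

After Qh7: white king on g8; in check: yes, from the black queen on h7.
White has 1 legal reply: Kf8.
In check but a legal move exists → not checkmate.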